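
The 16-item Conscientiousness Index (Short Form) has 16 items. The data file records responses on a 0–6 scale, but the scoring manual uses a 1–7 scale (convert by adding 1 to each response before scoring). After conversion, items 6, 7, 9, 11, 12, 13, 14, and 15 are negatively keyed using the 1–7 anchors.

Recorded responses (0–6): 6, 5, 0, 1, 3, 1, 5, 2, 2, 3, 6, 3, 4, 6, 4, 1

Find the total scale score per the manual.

54

Convert to 1–7: 7, 6, 1, 2, 4, 2, 6, 3, 3, 4, 7, 4, 5, 7, 5, 2
Reverse-coded (reverse-coded value = 8 − response):
  item 6: 8 − 2 = 6
  item 7: 8 − 6 = 2
  item 9: 8 − 3 = 5
  item 11: 8 − 7 = 1
  item 12: 8 − 4 = 4
  item 13: 8 − 5 = 3
  item 14: 8 − 7 = 1
  item 15: 8 − 5 = 3
Scored: 7, 6, 1, 2, 4, 6, 2, 3, 5, 4, 1, 4, 3, 1, 3, 2
Total = 54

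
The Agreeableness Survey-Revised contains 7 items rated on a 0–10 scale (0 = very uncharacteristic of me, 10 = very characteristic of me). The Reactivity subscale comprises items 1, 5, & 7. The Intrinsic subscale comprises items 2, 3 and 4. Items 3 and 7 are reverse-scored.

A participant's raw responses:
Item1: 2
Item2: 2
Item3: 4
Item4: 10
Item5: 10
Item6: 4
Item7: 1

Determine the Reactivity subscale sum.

Reactivity items: 1, 5, 7.
Of these, item 7 is reverse-scored; on a 0–10 scale, reversed = 10 − raw.
  item 1: 2
  item 5: 10
  item 7: 10 − 1 = 9
Sum = 2 + 10 + 9 = 21

21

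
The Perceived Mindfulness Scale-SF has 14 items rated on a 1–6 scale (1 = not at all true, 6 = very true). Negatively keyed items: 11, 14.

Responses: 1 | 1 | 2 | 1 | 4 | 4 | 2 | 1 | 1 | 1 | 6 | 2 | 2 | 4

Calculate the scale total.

Apply reverse scoring (on a 1–6 scale, reversed = 7 − raw):
  item 11: 7 − 6 = 1
  item 14: 7 − 4 = 3
Scored responses: 1, 1, 2, 1, 4, 4, 2, 1, 1, 1, 1, 2, 2, 3
Total = 1 + 1 + 2 + 1 + 4 + 4 + 2 + 1 + 1 + 1 + 1 + 2 + 2 + 3 = 26

26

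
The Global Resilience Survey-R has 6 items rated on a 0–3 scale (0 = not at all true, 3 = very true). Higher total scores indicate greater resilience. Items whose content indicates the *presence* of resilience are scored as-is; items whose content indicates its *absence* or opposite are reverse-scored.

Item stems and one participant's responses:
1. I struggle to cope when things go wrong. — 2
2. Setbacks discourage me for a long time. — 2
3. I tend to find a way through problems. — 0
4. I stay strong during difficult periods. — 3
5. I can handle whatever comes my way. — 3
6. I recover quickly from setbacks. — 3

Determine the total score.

Items 1, 2 describe the absence/opposite of resilience → reverse-score.
on a 0–3 scale, reversed = 3 − raw.
  item 1: 3 − 2 = 1
  item 2: 3 − 2 = 1
  item 3: 0
  item 4: 3
  item 5: 3
  item 6: 3
Total = 1 + 1 + 0 + 3 + 3 + 3 = 11

11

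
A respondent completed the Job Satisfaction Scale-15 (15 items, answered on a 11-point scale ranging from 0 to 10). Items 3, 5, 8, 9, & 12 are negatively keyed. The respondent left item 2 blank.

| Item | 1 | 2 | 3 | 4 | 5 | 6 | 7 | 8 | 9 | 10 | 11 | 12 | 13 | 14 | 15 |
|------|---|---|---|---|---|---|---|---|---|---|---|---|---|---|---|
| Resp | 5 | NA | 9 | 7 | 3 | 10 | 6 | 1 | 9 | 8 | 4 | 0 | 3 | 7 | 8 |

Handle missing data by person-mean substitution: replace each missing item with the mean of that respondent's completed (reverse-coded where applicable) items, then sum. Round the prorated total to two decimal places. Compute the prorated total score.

Reverse-coded (on a 0–10 scale, reversed = 10 − raw):
  item 3: 10 − 9 = 1
  item 5: 10 − 3 = 7
  item 8: 10 − 1 = 9
  item 9: 10 − 9 = 1
  item 12: 10 − 0 = 10
Completed scored items (14 of 15): 5, 1, 7, 7, 10, 6, 9, 1, 8, 4, 10, 3, 7, 8; sum = 86.
Person mean = 86 / 14 ≈ 6.1429
Prorated total = (86 / 14) × 15 = 92.14 (to 2 dp)

92.14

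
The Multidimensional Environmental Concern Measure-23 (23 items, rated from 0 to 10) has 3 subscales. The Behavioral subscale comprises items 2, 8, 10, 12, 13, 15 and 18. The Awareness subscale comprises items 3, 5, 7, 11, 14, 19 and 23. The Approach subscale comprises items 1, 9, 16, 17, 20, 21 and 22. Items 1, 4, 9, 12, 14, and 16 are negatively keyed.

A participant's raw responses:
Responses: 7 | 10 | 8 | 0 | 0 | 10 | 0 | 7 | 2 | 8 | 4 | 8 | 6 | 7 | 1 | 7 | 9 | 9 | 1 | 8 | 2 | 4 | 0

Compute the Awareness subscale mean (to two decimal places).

2.29

Awareness items: 3, 5, 7, 11, 14, 19, 23.
Of these, item 14 is negatively keyed; on a 0–10 scale, reversed = 10 − raw.
  item 3: 8
  item 5: 0
  item 7: 0
  item 11: 4
  item 14: 10 − 7 = 3
  item 19: 1
  item 23: 0
Sum = 8 + 0 + 0 + 4 + 3 + 1 + 0 = 16
Mean = 16 / 7 = 2.29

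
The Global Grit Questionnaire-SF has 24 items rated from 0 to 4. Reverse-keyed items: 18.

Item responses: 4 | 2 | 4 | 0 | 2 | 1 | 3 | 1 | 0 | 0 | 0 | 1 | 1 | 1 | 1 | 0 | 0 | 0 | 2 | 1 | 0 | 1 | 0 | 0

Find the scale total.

Reversing item 18 with 4 − raw:
Total = 4 + 2 + 4 + 0 + 2 + 1 + 3 + 1 + 0 + 0 + 0 + 1 + 1 + 1 + 1 + 0 + 0 + (4−0) + 2 + 1 + 0 + 1 + 0 + 0
      = 4 + 2 + 4 + 0 + 2 + 1 + 3 + 1 + 0 + 0 + 0 + 1 + 1 + 1 + 1 + 0 + 0 + 4 + 2 + 1 + 0 + 1 + 0 + 0 = 29

29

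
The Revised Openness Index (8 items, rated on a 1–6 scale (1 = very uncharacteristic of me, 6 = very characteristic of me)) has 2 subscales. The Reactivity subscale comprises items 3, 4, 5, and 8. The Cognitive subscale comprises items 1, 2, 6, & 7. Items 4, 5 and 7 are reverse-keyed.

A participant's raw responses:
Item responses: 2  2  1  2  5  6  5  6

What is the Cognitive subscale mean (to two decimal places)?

3.00

Cognitive items: 1, 2, 6, 7.
Of these, item 7 is reverse-keyed; reversed = (1+6) − raw = 7 − raw.
  item 1: 2
  item 2: 2
  item 6: 6
  item 7: 7 − 5 = 2
Sum = 2 + 2 + 6 + 2 = 12
Mean = 12 / 4 = 3.00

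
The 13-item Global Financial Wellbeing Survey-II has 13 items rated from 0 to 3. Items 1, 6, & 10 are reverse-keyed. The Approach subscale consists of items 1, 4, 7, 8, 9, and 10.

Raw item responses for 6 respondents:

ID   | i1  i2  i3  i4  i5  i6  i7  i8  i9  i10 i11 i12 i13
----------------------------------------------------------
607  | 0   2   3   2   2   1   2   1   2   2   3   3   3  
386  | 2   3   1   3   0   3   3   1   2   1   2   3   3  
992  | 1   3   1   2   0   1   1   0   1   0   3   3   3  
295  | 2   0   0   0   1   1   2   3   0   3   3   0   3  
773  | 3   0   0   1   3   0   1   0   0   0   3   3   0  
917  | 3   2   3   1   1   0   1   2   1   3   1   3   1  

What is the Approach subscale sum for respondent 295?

6

Respondent 295 raw: 2, 0, 0, 0, 1, 1, 2, 3, 0, 3, 3, 0, 3.
Approach items: 1, 4, 7, 8, 9, 10.
Reverse-coded (on a 0–3 scale, reversed = 3 − raw):
  item 1: 3 − 2 = 1
  item 4: 0
  item 7: 2
  item 8: 3
  item 9: 0
  item 10: 3 − 3 = 0
Sum = 1 + 0 + 2 + 3 + 0 + 0 = 6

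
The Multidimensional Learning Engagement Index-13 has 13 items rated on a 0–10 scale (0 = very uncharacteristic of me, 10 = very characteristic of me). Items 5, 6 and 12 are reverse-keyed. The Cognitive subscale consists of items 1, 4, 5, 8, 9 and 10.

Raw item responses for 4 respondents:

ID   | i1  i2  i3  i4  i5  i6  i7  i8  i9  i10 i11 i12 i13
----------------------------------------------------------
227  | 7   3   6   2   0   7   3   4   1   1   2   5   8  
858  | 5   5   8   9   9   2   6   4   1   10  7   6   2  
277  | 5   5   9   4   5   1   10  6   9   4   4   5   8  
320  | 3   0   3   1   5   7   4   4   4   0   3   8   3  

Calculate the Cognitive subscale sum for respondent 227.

Respondent 227 raw: 7, 3, 6, 2, 0, 7, 3, 4, 1, 1, 2, 5, 8.
Cognitive items: 1, 4, 5, 8, 9, 10.
Reverse-coded (reversed = (0+10) − raw = 10 − raw):
  item 1: 7
  item 4: 2
  item 5: 10 − 0 = 10
  item 8: 4
  item 9: 1
  item 10: 1
Sum = 7 + 2 + 10 + 4 + 1 + 1 = 25

25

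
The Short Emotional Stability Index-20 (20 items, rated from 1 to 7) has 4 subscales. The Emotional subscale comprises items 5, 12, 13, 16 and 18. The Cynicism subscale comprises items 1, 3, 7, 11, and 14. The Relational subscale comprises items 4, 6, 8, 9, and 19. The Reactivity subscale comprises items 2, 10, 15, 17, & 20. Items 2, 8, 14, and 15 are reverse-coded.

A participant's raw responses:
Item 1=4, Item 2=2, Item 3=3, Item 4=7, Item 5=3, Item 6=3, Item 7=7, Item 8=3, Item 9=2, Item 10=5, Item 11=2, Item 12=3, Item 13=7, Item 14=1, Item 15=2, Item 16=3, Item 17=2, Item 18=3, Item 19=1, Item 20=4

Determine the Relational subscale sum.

Relational items: 4, 6, 8, 9, 19.
Of these, item 8 is reverse-coded; reversed = (1+7) − raw = 8 − raw.
  item 4: 7
  item 6: 3
  item 8: 8 − 3 = 5
  item 9: 2
  item 19: 1
Sum = 7 + 3 + 5 + 2 + 1 = 18

18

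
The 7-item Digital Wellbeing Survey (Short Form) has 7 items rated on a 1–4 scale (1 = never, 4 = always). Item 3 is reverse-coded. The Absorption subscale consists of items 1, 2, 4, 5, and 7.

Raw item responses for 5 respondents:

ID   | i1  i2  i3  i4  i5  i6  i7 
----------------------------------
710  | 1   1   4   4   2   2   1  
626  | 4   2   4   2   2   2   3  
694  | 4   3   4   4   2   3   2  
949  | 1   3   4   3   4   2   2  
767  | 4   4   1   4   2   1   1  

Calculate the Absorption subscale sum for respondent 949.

Respondent 949 raw: 1, 3, 4, 3, 4, 2, 2.
Absorption items: 1, 2, 4, 5, 7.
Reverse-coded (reversed = (1+4) − raw = 5 − raw):
  item 1: 1
  item 2: 3
  item 4: 3
  item 5: 4
  item 7: 2
Sum = 1 + 3 + 3 + 4 + 2 = 13

13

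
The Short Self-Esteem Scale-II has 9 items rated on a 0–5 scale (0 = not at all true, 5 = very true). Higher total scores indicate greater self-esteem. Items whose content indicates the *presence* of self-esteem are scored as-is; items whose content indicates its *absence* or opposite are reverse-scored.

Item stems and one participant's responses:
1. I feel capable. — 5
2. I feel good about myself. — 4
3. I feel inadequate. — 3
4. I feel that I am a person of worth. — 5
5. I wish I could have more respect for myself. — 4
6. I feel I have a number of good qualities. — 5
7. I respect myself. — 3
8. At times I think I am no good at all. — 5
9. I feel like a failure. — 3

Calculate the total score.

27

Items 3, 5, 8, 9 describe the absence/opposite of self-esteem → reverse-score.
reverse-coded value = 5 − response.
  item 1: 5
  item 2: 4
  item 3: 5 − 3 = 2
  item 4: 5
  item 5: 5 − 4 = 1
  item 6: 5
  item 7: 3
  item 8: 5 − 5 = 0
  item 9: 5 − 3 = 2
Total = 5 + 4 + 2 + 5 + 1 + 5 + 3 + 0 + 2 = 27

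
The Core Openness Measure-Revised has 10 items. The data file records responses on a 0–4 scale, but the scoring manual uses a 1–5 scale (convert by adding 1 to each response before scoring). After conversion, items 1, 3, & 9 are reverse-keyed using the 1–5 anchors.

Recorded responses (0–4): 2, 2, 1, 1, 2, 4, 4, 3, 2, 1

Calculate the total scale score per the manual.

Convert to 1–5: 3, 3, 2, 2, 3, 5, 5, 4, 3, 2
Reverse-coded (on a 1–5 scale, reversed = 6 − raw):
  item 1: 6 − 3 = 3
  item 3: 6 − 2 = 4
  item 9: 6 − 3 = 3
Scored: 3, 3, 4, 2, 3, 5, 5, 4, 3, 2
Total = 34

34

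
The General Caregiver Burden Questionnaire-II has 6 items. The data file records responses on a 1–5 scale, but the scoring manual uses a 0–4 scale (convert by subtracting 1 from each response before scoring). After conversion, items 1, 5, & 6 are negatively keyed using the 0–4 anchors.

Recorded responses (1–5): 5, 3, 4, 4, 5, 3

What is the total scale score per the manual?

10

Convert to 0–4: 4, 2, 3, 3, 4, 2
Reverse-coded (reverse-coded value = 4 − response):
  item 1: 4 − 4 = 0
  item 5: 4 − 4 = 0
  item 6: 4 − 2 = 2
Scored: 0, 2, 3, 3, 0, 2
Total = 10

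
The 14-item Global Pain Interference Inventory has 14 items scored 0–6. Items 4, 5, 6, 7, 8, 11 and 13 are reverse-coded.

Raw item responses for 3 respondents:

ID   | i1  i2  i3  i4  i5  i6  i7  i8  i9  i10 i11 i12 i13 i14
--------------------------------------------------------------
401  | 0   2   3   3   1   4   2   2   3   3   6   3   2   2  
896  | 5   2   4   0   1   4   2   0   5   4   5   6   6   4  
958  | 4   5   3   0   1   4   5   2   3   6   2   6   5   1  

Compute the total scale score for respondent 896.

54

Respondent 896 raw: 5, 2, 4, 0, 1, 4, 2, 0, 5, 4, 5, 6, 6, 4.
Reverse-coded (on a 0–6 scale, reversed = 6 − raw):
  item 1: 5
  item 2: 2
  item 3: 4
  item 4: 6 − 0 = 6
  item 5: 6 − 1 = 5
  item 6: 6 − 4 = 2
  item 7: 6 − 2 = 4
  item 8: 6 − 0 = 6
  item 9: 5
  item 10: 4
  item 11: 6 − 5 = 1
  item 12: 6
  item 13: 6 − 6 = 0
  item 14: 4
Sum = 5 + 2 + 4 + 6 + 5 + 2 + 4 + 6 + 5 + 4 + 1 + 6 + 0 + 4 = 54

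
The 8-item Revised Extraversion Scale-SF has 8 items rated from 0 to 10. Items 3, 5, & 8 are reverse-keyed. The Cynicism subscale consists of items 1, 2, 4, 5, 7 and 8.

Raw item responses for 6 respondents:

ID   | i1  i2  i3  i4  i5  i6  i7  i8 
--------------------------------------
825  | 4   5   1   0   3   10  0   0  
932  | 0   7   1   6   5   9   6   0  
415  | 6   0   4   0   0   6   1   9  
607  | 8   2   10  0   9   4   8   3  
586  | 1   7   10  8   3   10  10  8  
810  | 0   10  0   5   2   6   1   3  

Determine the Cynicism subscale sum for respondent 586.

35

Respondent 586 raw: 1, 7, 10, 8, 3, 10, 10, 8.
Cynicism items: 1, 2, 4, 5, 7, 8.
Reverse-coded (on a 0–10 scale, reversed = 10 − raw):
  item 1: 1
  item 2: 7
  item 4: 8
  item 5: 10 − 3 = 7
  item 7: 10
  item 8: 10 − 8 = 2
Sum = 1 + 7 + 8 + 7 + 10 + 2 = 35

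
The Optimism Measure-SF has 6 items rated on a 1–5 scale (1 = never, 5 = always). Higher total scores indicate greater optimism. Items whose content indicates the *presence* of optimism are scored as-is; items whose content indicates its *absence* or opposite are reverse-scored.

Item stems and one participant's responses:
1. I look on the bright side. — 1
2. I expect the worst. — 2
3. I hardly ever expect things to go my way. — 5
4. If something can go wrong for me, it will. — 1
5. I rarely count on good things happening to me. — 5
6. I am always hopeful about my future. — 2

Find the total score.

14

Items 2, 3, 4, 5 describe the absence/opposite of optimism → reverse-score.
on a 1–5 scale, reversed = 6 − raw.
  item 1: 1
  item 2: 6 − 2 = 4
  item 3: 6 − 5 = 1
  item 4: 6 − 1 = 5
  item 5: 6 − 5 = 1
  item 6: 2
Total = 1 + 4 + 1 + 5 + 1 + 2 = 14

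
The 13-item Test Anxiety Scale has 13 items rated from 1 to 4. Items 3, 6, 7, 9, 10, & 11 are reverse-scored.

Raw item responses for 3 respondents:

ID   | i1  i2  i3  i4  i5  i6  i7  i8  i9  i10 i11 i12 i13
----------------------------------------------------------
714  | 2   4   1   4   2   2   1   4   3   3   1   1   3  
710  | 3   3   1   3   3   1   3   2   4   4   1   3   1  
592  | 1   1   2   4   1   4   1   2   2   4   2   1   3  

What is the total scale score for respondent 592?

Respondent 592 raw: 1, 1, 2, 4, 1, 4, 1, 2, 2, 4, 2, 1, 3.
Reverse-coded (reversed = (1+4) − raw = 5 − raw):
  item 1: 1
  item 2: 1
  item 3: 5 − 2 = 3
  item 4: 4
  item 5: 1
  item 6: 5 − 4 = 1
  item 7: 5 − 1 = 4
  item 8: 2
  item 9: 5 − 2 = 3
  item 10: 5 − 4 = 1
  item 11: 5 − 2 = 3
  item 12: 1
  item 13: 3
Sum = 1 + 1 + 3 + 4 + 1 + 1 + 4 + 2 + 3 + 1 + 3 + 1 + 3 = 28

28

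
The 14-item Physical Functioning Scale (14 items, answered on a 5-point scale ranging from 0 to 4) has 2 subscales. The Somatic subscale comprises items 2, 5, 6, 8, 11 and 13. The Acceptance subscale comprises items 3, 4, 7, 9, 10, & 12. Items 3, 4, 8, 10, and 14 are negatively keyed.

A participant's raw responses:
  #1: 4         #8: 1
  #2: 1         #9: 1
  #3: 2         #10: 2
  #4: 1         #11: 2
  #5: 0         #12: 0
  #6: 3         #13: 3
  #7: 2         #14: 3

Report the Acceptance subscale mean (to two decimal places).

Acceptance items: 3, 4, 7, 9, 10, 12.
Of these, items 3, 4 and 10 are negatively keyed; on a 0–4 scale, reversed = 4 − raw.
  item 3: 4 − 2 = 2
  item 4: 4 − 1 = 3
  item 7: 2
  item 9: 1
  item 10: 4 − 2 = 2
  item 12: 0
Sum = 2 + 3 + 2 + 1 + 2 + 0 = 10
Mean = 10 / 6 = 1.67

1.67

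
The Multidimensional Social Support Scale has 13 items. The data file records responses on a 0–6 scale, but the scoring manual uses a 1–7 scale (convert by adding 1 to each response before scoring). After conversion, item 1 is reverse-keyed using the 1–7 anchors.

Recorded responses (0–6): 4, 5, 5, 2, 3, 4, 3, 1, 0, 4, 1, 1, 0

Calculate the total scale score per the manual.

44

Convert to 1–7: 5, 6, 6, 3, 4, 5, 4, 2, 1, 5, 2, 2, 1
Reverse-coded (reverse-coded value = 8 − response):
  item 1: 8 − 5 = 3
Scored: 3, 6, 6, 3, 4, 5, 4, 2, 1, 5, 2, 2, 1
Total = 44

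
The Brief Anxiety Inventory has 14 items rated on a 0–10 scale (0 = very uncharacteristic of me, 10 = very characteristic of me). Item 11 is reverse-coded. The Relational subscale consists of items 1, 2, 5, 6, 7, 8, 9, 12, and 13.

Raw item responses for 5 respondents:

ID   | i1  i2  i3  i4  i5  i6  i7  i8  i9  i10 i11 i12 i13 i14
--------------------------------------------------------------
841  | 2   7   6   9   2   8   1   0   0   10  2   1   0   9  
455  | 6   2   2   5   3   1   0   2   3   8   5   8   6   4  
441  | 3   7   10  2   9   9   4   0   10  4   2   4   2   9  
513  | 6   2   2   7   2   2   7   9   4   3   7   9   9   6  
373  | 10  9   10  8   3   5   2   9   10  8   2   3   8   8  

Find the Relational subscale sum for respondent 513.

Respondent 513 raw: 6, 2, 2, 7, 2, 2, 7, 9, 4, 3, 7, 9, 9, 6.
Relational items: 1, 2, 5, 6, 7, 8, 9, 12, 13.
Reverse-coded (reverse-coded value = 10 − response):
  item 1: 6
  item 2: 2
  item 5: 2
  item 6: 2
  item 7: 7
  item 8: 9
  item 9: 4
  item 12: 9
  item 13: 9
Sum = 6 + 2 + 2 + 2 + 7 + 9 + 4 + 9 + 9 = 50

50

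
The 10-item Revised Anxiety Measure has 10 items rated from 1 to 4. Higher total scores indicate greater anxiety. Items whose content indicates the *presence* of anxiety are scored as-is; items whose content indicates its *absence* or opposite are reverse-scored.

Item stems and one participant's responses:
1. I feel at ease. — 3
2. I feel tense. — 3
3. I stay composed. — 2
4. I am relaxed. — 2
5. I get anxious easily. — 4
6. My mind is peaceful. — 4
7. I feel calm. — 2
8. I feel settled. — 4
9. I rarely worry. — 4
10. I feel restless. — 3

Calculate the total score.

Items 1, 3, 4, 6, 7, 8, 9 describe the absence/opposite of anxiety → reverse-score.
reversed = (1+4) − raw = 5 − raw.
  item 1: 5 − 3 = 2
  item 2: 3
  item 3: 5 − 2 = 3
  item 4: 5 − 2 = 3
  item 5: 4
  item 6: 5 − 4 = 1
  item 7: 5 − 2 = 3
  item 8: 5 − 4 = 1
  item 9: 5 − 4 = 1
  item 10: 3
Total = 2 + 3 + 3 + 3 + 4 + 1 + 3 + 1 + 1 + 3 = 24

24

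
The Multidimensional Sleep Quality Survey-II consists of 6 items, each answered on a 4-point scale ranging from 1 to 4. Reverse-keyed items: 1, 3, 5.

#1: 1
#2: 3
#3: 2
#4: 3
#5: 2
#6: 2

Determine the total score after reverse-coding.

18

Reverse-coded items (reverse-coded value = 5 − response):
  item 1: 5 − 1 = 4
  item 3: 5 − 2 = 3
  item 5: 5 − 2 = 3
Scored items: 4, 3, 3, 3, 3, 2
Total = 4 + 3 + 3 + 3 + 3 + 2 = 18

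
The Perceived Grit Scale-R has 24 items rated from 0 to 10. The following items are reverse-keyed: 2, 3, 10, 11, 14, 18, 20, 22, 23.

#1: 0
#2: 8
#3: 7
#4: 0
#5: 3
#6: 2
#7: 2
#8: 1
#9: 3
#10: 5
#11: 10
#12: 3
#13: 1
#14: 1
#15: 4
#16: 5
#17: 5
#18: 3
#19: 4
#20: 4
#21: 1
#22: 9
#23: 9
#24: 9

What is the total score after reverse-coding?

Reverse-keyed items use 10 − raw:
  item 2: 10 − 8 = 2
  item 3: 10 − 7 = 3
  item 10: 10 − 5 = 5
  item 11: 10 − 10 = 0
  item 14: 10 − 1 = 9
  item 18: 10 − 3 = 7
  item 20: 10 − 4 = 6
  item 22: 10 − 9 = 1
  item 23: 10 − 9 = 1
Scored items: 0, 2, 3, 0, 3, 2, 2, 1, 3, 5, 0, 3, 1, 9, 4, 5, 5, 7, 4, 6, 1, 1, 1, 9
Total = 0 + 2 + 3 + 0 + 3 + 2 + 2 + 1 + 3 + 5 + 0 + 3 + 1 + 9 + 4 + 5 + 5 + 7 + 4 + 6 + 1 + 1 + 1 + 9 = 77

77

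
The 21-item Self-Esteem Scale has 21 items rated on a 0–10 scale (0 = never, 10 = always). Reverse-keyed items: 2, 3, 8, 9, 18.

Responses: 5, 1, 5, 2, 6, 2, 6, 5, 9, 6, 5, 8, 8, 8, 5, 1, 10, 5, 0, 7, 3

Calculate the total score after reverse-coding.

107

Reverse-coded items (reversed = (0+10) − raw = 10 − raw):
  item 2: 10 − 1 = 9
  item 3: 10 − 5 = 5
  item 8: 10 − 5 = 5
  item 9: 10 − 9 = 1
  item 18: 10 − 5 = 5
Scored items: 5, 9, 5, 2, 6, 2, 6, 5, 1, 6, 5, 8, 8, 8, 5, 1, 10, 5, 0, 7, 3
Total = 5 + 9 + 5 + 2 + 6 + 2 + 6 + 5 + 1 + 6 + 5 + 8 + 8 + 8 + 5 + 1 + 10 + 5 + 0 + 7 + 3 = 107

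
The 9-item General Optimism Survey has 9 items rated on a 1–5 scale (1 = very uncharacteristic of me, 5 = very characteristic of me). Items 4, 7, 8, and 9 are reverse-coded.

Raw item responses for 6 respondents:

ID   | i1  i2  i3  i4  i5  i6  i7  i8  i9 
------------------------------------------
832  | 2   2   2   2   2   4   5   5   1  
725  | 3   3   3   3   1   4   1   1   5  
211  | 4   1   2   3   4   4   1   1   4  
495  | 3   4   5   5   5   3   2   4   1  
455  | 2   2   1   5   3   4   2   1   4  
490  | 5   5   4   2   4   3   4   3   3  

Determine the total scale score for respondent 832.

Respondent 832 raw: 2, 2, 2, 2, 2, 4, 5, 5, 1.
Reverse-coded (reversed = (1+5) − raw = 6 − raw):
  item 1: 2
  item 2: 2
  item 3: 2
  item 4: 6 − 2 = 4
  item 5: 2
  item 6: 4
  item 7: 6 − 5 = 1
  item 8: 6 − 5 = 1
  item 9: 6 − 1 = 5
Sum = 2 + 2 + 2 + 4 + 2 + 4 + 1 + 1 + 5 = 23

23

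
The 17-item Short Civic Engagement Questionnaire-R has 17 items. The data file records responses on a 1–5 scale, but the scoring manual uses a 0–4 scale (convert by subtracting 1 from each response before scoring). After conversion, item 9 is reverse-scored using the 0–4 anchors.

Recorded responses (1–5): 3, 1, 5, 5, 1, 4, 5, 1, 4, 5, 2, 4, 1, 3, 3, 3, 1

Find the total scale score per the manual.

Convert to 0–4: 2, 0, 4, 4, 0, 3, 4, 0, 3, 4, 1, 3, 0, 2, 2, 2, 0
Reverse-coded (reverse-coded value = 4 − response):
  item 9: 4 − 3 = 1
Scored: 2, 0, 4, 4, 0, 3, 4, 0, 1, 4, 1, 3, 0, 2, 2, 2, 0
Total = 32

32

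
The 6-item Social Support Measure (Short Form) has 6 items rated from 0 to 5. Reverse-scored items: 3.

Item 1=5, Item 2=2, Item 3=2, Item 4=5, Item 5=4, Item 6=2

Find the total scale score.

Raw sum = 20. Reverse-scored items: 3; their raw sum = 2.
Each reversal replaces raw with 5 − raw, changing the total by 5 − 2·raw per item.
Total = 20 + 1·5 − 2·2 = 20 + 5 − 4 = 21

21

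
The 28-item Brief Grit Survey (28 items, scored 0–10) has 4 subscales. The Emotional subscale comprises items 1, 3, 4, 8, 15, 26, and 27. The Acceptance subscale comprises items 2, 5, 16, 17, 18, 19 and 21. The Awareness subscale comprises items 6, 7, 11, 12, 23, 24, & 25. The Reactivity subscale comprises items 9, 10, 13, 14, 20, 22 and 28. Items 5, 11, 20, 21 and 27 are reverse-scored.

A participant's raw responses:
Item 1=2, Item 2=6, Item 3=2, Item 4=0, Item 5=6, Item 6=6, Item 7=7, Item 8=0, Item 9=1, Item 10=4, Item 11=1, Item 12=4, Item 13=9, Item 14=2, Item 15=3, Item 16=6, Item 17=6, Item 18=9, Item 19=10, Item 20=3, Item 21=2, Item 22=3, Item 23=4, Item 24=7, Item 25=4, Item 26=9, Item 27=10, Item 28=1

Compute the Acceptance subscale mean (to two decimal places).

Acceptance items: 2, 5, 16, 17, 18, 19, 21.
Of these, items 5 and 21 are reverse-scored; on a 0–10 scale, reversed = 10 − raw.
  item 2: 6
  item 5: 10 − 6 = 4
  item 16: 6
  item 17: 6
  item 18: 9
  item 19: 10
  item 21: 10 − 2 = 8
Sum = 6 + 4 + 6 + 6 + 9 + 10 + 8 = 49
Mean = 49 / 7 = 7.00

7.00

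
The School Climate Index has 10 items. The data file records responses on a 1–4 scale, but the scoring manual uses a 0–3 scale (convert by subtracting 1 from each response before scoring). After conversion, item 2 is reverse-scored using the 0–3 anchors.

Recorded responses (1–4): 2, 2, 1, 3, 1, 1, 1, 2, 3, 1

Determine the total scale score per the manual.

8

Convert to 0–3: 1, 1, 0, 2, 0, 0, 0, 1, 2, 0
Reverse-coded (reverse-coded value = 3 − response):
  item 2: 3 − 1 = 2
Scored: 1, 2, 0, 2, 0, 0, 0, 1, 2, 0
Total = 8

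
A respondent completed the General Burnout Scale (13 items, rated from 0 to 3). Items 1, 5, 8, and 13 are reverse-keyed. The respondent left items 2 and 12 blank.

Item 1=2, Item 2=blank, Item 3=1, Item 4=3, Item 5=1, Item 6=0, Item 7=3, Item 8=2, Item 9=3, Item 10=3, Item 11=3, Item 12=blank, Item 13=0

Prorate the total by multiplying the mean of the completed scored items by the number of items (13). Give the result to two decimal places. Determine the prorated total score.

27.18

Reverse-coded (on a 0–3 scale, reversed = 3 − raw):
  item 1: 3 − 2 = 1
  item 5: 3 − 1 = 2
  item 8: 3 − 2 = 1
  item 13: 3 − 0 = 3
Completed scored items (11 of 13): 1, 1, 3, 2, 0, 3, 1, 3, 3, 3, 3; sum = 23.
Person mean = 23 / 11 ≈ 2.0909
Prorated total = (23 / 11) × 13 = 27.18 (to 2 dp)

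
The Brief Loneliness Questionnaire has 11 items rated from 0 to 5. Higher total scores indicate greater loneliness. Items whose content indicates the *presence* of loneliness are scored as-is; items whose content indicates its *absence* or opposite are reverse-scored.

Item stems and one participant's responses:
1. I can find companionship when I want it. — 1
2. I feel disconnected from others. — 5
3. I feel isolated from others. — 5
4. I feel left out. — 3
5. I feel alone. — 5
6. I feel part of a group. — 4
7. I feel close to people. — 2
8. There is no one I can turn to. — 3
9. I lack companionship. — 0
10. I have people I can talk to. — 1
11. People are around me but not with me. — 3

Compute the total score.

36

Items 1, 6, 7, 10 describe the absence/opposite of loneliness → reverse-score.
on a 0–5 scale, reversed = 5 − raw.
  item 1: 5 − 1 = 4
  item 2: 5
  item 3: 5
  item 4: 3
  item 5: 5
  item 6: 5 − 4 = 1
  item 7: 5 − 2 = 3
  item 8: 3
  item 9: 0
  item 10: 5 − 1 = 4
  item 11: 3
Total = 4 + 5 + 5 + 3 + 5 + 1 + 3 + 3 + 0 + 4 + 3 = 36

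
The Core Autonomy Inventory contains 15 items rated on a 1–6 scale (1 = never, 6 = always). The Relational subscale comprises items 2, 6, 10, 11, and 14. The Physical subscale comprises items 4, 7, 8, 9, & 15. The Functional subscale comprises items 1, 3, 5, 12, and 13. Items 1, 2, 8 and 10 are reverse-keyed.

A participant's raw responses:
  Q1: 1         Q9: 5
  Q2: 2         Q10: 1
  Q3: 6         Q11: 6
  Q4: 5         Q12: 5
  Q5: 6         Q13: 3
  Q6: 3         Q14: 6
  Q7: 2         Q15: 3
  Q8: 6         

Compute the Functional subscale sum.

26

Functional items: 1, 3, 5, 12, 13.
Of these, item 1 is reverse-keyed; reverse-coded value = 7 − response.
  item 1: 7 − 1 = 6
  item 3: 6
  item 5: 6
  item 12: 5
  item 13: 3
Sum = 6 + 6 + 6 + 5 + 3 = 26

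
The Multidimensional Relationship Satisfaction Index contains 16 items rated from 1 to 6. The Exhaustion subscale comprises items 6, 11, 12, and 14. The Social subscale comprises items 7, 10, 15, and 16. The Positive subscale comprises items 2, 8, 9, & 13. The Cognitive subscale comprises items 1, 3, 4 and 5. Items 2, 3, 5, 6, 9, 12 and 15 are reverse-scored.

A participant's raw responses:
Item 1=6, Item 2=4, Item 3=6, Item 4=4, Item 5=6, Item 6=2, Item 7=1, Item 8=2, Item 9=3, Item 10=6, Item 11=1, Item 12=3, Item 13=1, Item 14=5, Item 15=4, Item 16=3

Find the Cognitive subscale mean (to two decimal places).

Cognitive items: 1, 3, 4, 5.
Of these, items 3 & 5 are reverse-scored; reversed = (1+6) − raw = 7 − raw.
  item 1: 6
  item 3: 7 − 6 = 1
  item 4: 4
  item 5: 7 − 6 = 1
Sum = 6 + 1 + 4 + 1 = 12
Mean = 12 / 4 = 3.00

3.00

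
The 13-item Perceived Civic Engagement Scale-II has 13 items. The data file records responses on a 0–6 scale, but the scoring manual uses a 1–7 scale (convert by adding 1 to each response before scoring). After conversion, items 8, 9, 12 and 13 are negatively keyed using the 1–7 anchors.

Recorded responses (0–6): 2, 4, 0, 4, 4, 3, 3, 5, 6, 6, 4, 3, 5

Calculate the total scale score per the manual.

48

Convert to 1–7: 3, 5, 1, 5, 5, 4, 4, 6, 7, 7, 5, 4, 6
Reverse-coded (reversed = (1+7) − raw = 8 − raw):
  item 8: 8 − 6 = 2
  item 9: 8 − 7 = 1
  item 12: 8 − 4 = 4
  item 13: 8 − 6 = 2
Scored: 3, 5, 1, 5, 5, 4, 4, 2, 1, 7, 5, 4, 2
Total = 48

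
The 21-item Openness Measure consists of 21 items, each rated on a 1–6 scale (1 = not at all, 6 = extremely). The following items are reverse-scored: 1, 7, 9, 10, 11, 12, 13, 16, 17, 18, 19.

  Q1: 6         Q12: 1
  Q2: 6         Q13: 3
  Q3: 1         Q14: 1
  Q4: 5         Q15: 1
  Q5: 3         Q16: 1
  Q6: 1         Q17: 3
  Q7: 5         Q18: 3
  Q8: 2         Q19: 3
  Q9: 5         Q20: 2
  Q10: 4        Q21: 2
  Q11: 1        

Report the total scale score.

Apply reverse scoring (reverse-coded value = 7 − response):
  item 1: 7 − 6 = 1
  item 7: 7 − 5 = 2
  item 9: 7 − 5 = 2
  item 10: 7 − 4 = 3
  item 11: 7 − 1 = 6
  item 12: 7 − 1 = 6
  item 13: 7 − 3 = 4
  item 16: 7 − 1 = 6
  item 17: 7 − 3 = 4
  item 18: 7 − 3 = 4
  item 19: 7 − 3 = 4
After reverse-coding: 1, 6, 1, 5, 3, 1, 2, 2, 2, 3, 6, 6, 4, 1, 1, 6, 4, 4, 4, 2, 2
Total = 1 + 6 + 1 + 5 + 3 + 1 + 2 + 2 + 2 + 3 + 6 + 6 + 4 + 1 + 1 + 6 + 4 + 4 + 4 + 2 + 2 = 66

66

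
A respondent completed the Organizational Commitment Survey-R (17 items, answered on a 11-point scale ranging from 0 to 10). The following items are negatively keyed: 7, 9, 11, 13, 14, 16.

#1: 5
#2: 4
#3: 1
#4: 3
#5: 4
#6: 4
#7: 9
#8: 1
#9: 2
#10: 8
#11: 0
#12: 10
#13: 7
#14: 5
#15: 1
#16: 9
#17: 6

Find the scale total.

Raw sum = 79. Negatively keyed items: 7, 9, 11, 13, 14, 16; their raw sum = 32.
Each reversal replaces raw with 10 − raw, changing the total by 10 − 2·raw per item.
Total = 79 + 6·10 − 2·32 = 79 + 60 − 64 = 75

75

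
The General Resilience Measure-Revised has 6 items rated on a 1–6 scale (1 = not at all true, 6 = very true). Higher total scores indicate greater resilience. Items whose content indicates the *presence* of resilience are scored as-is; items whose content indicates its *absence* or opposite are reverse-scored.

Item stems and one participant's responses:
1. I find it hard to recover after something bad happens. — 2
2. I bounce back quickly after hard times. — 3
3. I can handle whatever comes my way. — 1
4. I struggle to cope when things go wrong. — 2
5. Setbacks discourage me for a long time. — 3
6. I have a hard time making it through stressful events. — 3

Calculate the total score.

Items 1, 4, 5, 6 describe the absence/opposite of resilience → reverse-score.
on a 1–6 scale, reversed = 7 − raw.
  item 1: 7 − 2 = 5
  item 2: 3
  item 3: 1
  item 4: 7 − 2 = 5
  item 5: 7 − 3 = 4
  item 6: 7 − 3 = 4
Total = 5 + 3 + 1 + 5 + 4 + 4 = 22

22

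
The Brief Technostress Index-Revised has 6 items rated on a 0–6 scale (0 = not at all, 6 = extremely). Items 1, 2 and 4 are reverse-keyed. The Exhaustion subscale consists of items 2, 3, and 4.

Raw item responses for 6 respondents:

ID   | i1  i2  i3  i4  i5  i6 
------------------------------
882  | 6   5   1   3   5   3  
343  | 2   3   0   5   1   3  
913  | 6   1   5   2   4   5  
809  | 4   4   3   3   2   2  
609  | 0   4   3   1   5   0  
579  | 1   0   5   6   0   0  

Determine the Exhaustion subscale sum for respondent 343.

Respondent 343 raw: 2, 3, 0, 5, 1, 3.
Exhaustion items: 2, 3, 4.
Reverse-coded (reversed = (0+6) − raw = 6 − raw):
  item 2: 6 − 3 = 3
  item 3: 0
  item 4: 6 − 5 = 1
Sum = 3 + 0 + 1 = 4

4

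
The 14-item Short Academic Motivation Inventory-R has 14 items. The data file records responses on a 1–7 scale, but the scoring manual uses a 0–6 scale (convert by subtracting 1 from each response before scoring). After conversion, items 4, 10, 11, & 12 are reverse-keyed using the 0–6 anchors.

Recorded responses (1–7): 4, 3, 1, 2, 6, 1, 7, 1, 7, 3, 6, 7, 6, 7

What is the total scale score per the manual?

Convert to 0–6: 3, 2, 0, 1, 5, 0, 6, 0, 6, 2, 5, 6, 5, 6
Reverse-coded (reverse-coded value = 6 − response):
  item 4: 6 − 1 = 5
  item 10: 6 − 2 = 4
  item 11: 6 − 5 = 1
  item 12: 6 − 6 = 0
Scored: 3, 2, 0, 5, 5, 0, 6, 0, 6, 4, 1, 0, 5, 6
Total = 43

43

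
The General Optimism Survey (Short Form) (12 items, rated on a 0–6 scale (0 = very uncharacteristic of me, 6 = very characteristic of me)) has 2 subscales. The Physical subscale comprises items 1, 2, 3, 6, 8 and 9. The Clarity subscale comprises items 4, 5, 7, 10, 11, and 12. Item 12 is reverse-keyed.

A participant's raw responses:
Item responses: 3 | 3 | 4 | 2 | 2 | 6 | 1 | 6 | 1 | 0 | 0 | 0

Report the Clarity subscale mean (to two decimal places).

1.83

Clarity items: 4, 5, 7, 10, 11, 12.
Of these, item 12 is reverse-keyed; on a 0–6 scale, reversed = 6 − raw.
  item 4: 2
  item 5: 2
  item 7: 1
  item 10: 0
  item 11: 0
  item 12: 6 − 0 = 6
Sum = 2 + 2 + 1 + 0 + 0 + 6 = 11
Mean = 11 / 6 = 1.83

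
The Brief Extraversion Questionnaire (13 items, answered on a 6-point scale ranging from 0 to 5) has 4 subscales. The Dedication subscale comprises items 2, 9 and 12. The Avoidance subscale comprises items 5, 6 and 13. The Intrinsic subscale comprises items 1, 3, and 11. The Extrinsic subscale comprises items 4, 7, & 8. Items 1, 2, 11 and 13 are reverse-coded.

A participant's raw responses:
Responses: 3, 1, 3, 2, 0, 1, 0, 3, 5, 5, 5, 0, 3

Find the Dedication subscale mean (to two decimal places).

3.00

Dedication items: 2, 9, 12.
Of these, item 2 is reverse-coded; reversed = (0+5) − raw = 5 − raw.
  item 2: 5 − 1 = 4
  item 9: 5
  item 12: 0
Sum = 4 + 5 + 0 = 9
Mean = 9 / 3 = 3.00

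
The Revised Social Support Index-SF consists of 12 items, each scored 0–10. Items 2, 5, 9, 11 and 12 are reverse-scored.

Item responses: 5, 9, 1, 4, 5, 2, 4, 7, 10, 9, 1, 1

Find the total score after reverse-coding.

Reversing items 2, 5, 9, 11 and 12 with 10 − raw:
Total = 5 + (10−9) + 1 + 4 + (10−5) + 2 + 4 + 7 + (10−10) + 9 + (10−1) + (10−1)
      = 5 + 1 + 1 + 4 + 5 + 2 + 4 + 7 + 0 + 9 + 9 + 9 = 56

56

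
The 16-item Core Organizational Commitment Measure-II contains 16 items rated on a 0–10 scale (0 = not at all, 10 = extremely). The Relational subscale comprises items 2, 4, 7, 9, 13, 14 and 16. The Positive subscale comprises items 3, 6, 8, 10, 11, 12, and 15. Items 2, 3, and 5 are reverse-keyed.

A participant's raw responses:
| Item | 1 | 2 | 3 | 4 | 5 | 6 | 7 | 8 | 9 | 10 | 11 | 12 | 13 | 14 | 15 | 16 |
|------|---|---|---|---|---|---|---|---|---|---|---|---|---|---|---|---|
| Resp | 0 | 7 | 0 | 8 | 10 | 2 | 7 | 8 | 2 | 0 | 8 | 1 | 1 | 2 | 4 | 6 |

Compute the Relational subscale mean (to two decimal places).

4.14

Relational items: 2, 4, 7, 9, 13, 14, 16.
Of these, item 2 is reverse-keyed; reverse-coded value = 10 − response.
  item 2: 10 − 7 = 3
  item 4: 8
  item 7: 7
  item 9: 2
  item 13: 1
  item 14: 2
  item 16: 6
Sum = 3 + 8 + 7 + 2 + 1 + 2 + 6 = 29
Mean = 29 / 7 = 4.14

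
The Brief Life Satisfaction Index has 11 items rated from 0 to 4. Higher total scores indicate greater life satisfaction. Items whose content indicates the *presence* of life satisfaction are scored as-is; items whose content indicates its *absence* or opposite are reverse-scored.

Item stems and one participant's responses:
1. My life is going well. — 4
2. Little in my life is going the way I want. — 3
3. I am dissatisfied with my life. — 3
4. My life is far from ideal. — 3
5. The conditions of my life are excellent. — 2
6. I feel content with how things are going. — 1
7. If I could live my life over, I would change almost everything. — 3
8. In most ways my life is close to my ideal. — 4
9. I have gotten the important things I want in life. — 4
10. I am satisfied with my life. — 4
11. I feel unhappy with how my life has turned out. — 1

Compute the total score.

Items 2, 3, 4, 7, 11 describe the absence/opposite of life satisfaction → reverse-score.
reverse-coded value = 4 − response.
  item 1: 4
  item 2: 4 − 3 = 1
  item 3: 4 − 3 = 1
  item 4: 4 − 3 = 1
  item 5: 2
  item 6: 1
  item 7: 4 − 3 = 1
  item 8: 4
  item 9: 4
  item 10: 4
  item 11: 4 − 1 = 3
Total = 4 + 1 + 1 + 1 + 2 + 1 + 1 + 4 + 4 + 4 + 3 = 26

26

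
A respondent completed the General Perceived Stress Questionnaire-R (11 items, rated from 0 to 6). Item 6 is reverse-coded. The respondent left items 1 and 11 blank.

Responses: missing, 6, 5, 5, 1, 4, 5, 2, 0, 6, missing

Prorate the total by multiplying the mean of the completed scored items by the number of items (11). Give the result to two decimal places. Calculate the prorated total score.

39.11

Reverse-coded (reverse-coded value = 6 − response):
  item 6: 6 − 4 = 2
Completed scored items (9 of 11): 6, 5, 5, 1, 2, 5, 2, 0, 6; sum = 32.
Person mean = 32 / 9 ≈ 3.5556
Prorated total = (32 / 9) × 11 = 39.11 (to 2 dp)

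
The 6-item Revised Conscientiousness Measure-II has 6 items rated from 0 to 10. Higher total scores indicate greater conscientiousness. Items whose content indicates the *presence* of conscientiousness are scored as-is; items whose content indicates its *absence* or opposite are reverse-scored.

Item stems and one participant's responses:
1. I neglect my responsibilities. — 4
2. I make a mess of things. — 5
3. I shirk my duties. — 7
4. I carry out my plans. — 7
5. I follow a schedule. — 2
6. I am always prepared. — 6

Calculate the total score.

Items 1, 2, 3 describe the absence/opposite of conscientiousness → reverse-score.
on a 0–10 scale, reversed = 10 − raw.
  item 1: 10 − 4 = 6
  item 2: 10 − 5 = 5
  item 3: 10 − 7 = 3
  item 4: 7
  item 5: 2
  item 6: 6
Total = 6 + 5 + 3 + 7 + 2 + 6 = 29

29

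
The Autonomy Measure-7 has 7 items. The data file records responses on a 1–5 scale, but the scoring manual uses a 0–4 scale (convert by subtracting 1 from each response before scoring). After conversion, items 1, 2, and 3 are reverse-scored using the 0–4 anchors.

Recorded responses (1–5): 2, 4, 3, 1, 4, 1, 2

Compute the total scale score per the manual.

10

Convert to 0–4: 1, 3, 2, 0, 3, 0, 1
Reverse-coded (reversed = (0+4) − raw = 4 − raw):
  item 1: 4 − 1 = 3
  item 2: 4 − 3 = 1
  item 3: 4 − 2 = 2
Scored: 3, 1, 2, 0, 3, 0, 1
Total = 10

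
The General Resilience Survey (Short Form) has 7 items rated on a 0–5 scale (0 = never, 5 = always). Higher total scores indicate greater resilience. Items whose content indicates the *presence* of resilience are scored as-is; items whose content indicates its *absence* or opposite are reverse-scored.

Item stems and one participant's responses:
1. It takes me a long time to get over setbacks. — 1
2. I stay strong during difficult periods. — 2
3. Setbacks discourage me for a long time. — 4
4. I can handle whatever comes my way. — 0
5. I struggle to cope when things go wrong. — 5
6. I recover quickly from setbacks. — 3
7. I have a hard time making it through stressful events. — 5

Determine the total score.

10

Items 1, 3, 5, 7 describe the absence/opposite of resilience → reverse-score.
reversed = (0+5) − raw = 5 − raw.
  item 1: 5 − 1 = 4
  item 2: 2
  item 3: 5 − 4 = 1
  item 4: 0
  item 5: 5 − 5 = 0
  item 6: 3
  item 7: 5 − 5 = 0
Total = 4 + 2 + 1 + 0 + 0 + 3 + 0 = 10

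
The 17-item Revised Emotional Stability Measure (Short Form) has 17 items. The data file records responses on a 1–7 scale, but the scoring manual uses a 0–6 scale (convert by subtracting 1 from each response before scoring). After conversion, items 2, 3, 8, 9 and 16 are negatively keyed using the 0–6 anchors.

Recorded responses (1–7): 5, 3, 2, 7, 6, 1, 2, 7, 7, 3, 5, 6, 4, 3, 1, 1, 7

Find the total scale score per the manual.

53

Convert to 0–6: 4, 2, 1, 6, 5, 0, 1, 6, 6, 2, 4, 5, 3, 2, 0, 0, 6
Reverse-coded (on a 0–6 scale, reversed = 6 − raw):
  item 2: 6 − 2 = 4
  item 3: 6 − 1 = 5
  item 8: 6 − 6 = 0
  item 9: 6 − 6 = 0
  item 16: 6 − 0 = 6
Scored: 4, 4, 5, 6, 5, 0, 1, 0, 0, 2, 4, 5, 3, 2, 0, 6, 6
Total = 53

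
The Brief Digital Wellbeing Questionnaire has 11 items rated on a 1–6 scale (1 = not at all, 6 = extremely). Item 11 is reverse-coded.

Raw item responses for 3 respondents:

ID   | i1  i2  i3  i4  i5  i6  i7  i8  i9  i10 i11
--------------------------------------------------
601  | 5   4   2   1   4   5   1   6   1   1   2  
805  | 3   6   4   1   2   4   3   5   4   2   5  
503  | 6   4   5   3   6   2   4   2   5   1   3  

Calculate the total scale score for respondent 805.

Respondent 805 raw: 3, 6, 4, 1, 2, 4, 3, 5, 4, 2, 5.
Reverse-coded (on a 1–6 scale, reversed = 7 − raw):
  item 1: 3
  item 2: 6
  item 3: 4
  item 4: 1
  item 5: 2
  item 6: 4
  item 7: 3
  item 8: 5
  item 9: 4
  item 10: 2
  item 11: 7 − 5 = 2
Sum = 3 + 6 + 4 + 1 + 2 + 4 + 3 + 5 + 4 + 2 + 2 = 36

36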